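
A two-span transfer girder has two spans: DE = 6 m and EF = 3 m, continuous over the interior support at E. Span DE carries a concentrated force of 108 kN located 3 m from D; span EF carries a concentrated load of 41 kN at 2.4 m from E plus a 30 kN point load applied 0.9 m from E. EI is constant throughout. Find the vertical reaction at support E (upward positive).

Release continuity at E by inserting a hinge; the redundant is the internal moment M_E. The primary structure is two simply-supported spans DE and EF.
End slopes at the hinge E, treating each span as simply supported:
  span DE: point load 108 at a = 3: Pab(L + a)/(6LEI) = 243/EI
  span EF: point load 41 at a = 2.4: Pab(L + b)/(6LEI) = 11.81/EI
  span EF: point load 30 at a = 0.9: Pab(L + b)/(6LEI) = 16.07/EI
  relative rotation θ_0 = (243 + 27.87)/EI = 270.9/EI
A unit hogging moment at E produces rotation L₁/(3EI) + L₂/(3EI) = 3/EI.
Compatibility: M_E·(L₁+L₂)/(3EI) = θ_0, giving M_E = 90.29 kN·m (hogging).
Span DE, ΣM about D with M_E applied at E: R_E^{DE}·6 = 324 + 90.29, so R_E^{DE} = 69.05 kN and R_D = 108 − 69.05 = 38.95 kN.
Span EF, ΣM about F: R_E^{EF}·3 = 87.6 + 90.29, so R_E^{EF} = 59.3 kN and R_F = 71 − 59.3 = 11.7 kN.
R_E = 69.05 + 59.3 = 128.3 kN.

R_E = 128.3 kN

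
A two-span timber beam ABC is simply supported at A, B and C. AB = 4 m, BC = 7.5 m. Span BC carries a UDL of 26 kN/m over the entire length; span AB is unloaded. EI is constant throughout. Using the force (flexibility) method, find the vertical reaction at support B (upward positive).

Insert a hinge at B; M_B is the redundant, and each span becomes simply supported.
End slopes at the hinge B, treating each span as simply supported:
  span BC: UDL 26: wL³/(24EI) = 457/EI
  relative rotation θ_0 = (0 + 457)/EI = 457/EI
A unit hogging moment at B produces rotation L₁/(3EI) + L₂/(3EI) = 3.833/EI.
Slope continuity at B: θ_0 = M_B·3.833/EI, so M_B = 457/3.833 = 119.2 kN·m (hogging).
Span AB, ΣM about A with M_B applied at B: R_B^{AB}·4 = 0 + 119.2, so R_B^{AB} = 29.81 kN and R_A = 0 − 29.81 = -29.81 kN.
Span BC, ΣM about C: R_B^{BC}·7.5 = 731.2 + 119.2, so R_B^{BC} = 113.4 kN and R_C = 195 − 113.4 = 81.6 kN.
R_B = 29.81 + 113.4 = 143.2 kN.

R_B = 143.2 kN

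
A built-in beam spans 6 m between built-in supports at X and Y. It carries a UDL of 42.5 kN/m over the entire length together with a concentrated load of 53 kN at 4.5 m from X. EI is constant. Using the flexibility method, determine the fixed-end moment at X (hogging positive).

M_X = 142.4 kN·m

Take the two fixed-end moments M_X, M_Y as redundants; the released structure is the simple span XY.
Simple-span end rotations at X and Y under the given loads:
  at X: UDL 42.5: wL³/(24EI) = 382.5/EI
  at Y: UDL 42.5: wL³/(24EI) = 382.5/EI
  at X: point load 53 at a = 4.5: Pab(L + b)/(6LEI) = 74.53/EI
  at Y: point load 53 at a = 4.5: Pab(L + a)/(6LEI) = 104.3/EI
  θ_X0 = 457/EI,  θ_Y0 = 486.8/EI
Flexibility coefficients: a unit moment at one end gives L/(3EI) there and L/(6EI) at the far end, so f₁₁ = f₂₂ = 2/EI and f₁₂ = f₂₁ = 1/EI.
Compatibility — zero rotation at each built-in end:
  2 M_X + 1 M_Y = 457
  1 M_X + 2 M_Y = 486.8
Solving the pair gives M_X = 142.4 kN·m and M_Y = 172.2 kN·m (hogging).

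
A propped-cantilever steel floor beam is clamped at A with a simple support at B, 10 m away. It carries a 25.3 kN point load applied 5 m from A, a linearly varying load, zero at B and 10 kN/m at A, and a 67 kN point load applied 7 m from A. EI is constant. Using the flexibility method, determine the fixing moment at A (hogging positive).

M_A = 205.6 kN·m

Take the reaction at B as the redundant and release it; the primary structure is a cantilever fixed at A.
Primary-structure tip deflection at B by superposition:
  point load 25.3 at a = 5: Pa²(3L − a)/(6EI) = 2635/EI
  triangular load, peak 10 at the fixed end: w₀L⁴/(30EI) = 3333/EI
  point load 67 at a = 7: Pa²(3L − a)/(6EI) = 12585/EI
  δ_0 = 18554/EI
Tip deflection under a unit load at B: L³/(3EI) = 333.3/EI.
Compatibility at B: δ_0 − R_B·δ_{BB} = 0, so R_B = 18554/333.3 = 55.66 kN.
Moment equilibrium about A: M_A = Σ(load moments about A) − R_B·L = 762.2 − 55.66×10 = 205.6 kN·m.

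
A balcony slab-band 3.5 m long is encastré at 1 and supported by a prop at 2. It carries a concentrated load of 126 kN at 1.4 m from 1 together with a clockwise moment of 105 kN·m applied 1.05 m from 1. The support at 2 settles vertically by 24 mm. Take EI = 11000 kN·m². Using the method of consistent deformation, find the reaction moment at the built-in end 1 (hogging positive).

Take the reaction at 2 as the redundant and release it; the primary structure is a cantilever fixed at 1.
Deflection at 2 on the released cantilever, summing each load's contribution:
  point load 126 at a = 1.4: Pa²(3L − a)/(6EI) = 374.6/EI
  clockwise couple 105 at a = 1.05: M₀a(2L − a)/(2EI) = 328/EI
  δ_0 = 702.5/EI
Tip deflection under a unit load at 2: L³/(3EI) = 14.29/EI.
With EI = 11000 kN·m²: δ_0 = 0.063868 m and δ_{22} = 0.001299 m/kN.
Compatibility — the beam at 2 must follow the support down by 0.024 m: δ_0 − R_2·δ_{22} = 0.024, so R_2 = (0.063868 − 0.024)/0.001299 = 30.69 kN.
Moment equilibrium about 1: M_1 = Σ(load moments about 1) − R_2·L = 281.4 − 30.69×3.5 = 174 kN·m.

M_1 = 174 kN·m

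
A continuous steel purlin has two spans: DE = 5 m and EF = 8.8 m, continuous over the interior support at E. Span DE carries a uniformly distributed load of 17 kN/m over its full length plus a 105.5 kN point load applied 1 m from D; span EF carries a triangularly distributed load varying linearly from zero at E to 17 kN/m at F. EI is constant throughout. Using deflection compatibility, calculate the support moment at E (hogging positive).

M_E = 86.57 kN·m

Insert a hinge at E; M_E is the redundant, and each span becomes simply supported.
Rotations at E on the released spans (each span's end-slope, ×1/EI):
  span DE: UDL 17: wL³/(24EI) = 88.54/EI
  span DE: point load 105.5 at a = 1: Pab(L + a)/(6LEI) = 84.4/EI
  span EF: triangular load, peak 17: 7w₀L³/(360EI) = 225.3/EI
  relative rotation θ_0 = (172.9 + 225.3)/EI = 398.2/EI
A unit hogging moment at E produces rotation L₁/(3EI) + L₂/(3EI) = 4.6/EI.
Compatibility: M_E·(L₁+L₂)/(3EI) = θ_0, giving M_E = 86.57 kN·m (hogging).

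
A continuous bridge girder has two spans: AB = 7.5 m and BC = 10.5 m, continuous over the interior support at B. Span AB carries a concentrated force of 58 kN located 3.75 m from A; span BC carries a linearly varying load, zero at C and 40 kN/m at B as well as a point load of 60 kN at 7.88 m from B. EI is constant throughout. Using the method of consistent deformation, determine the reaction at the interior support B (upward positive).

R_B = 240.8 kN

Release continuity at B by inserting a hinge; the redundant is the internal moment M_B. The primary structure is two simply-supported spans AB and BC.
Rotations at B on the released spans (each span's end-slope, ×1/EI):
  span AB: point load 58 at a = 3.75: Pab(L + a)/(6LEI) = 203.9/EI
  span BC: triangular load, peak 40: w₀L³/(45EI) = 1029/EI
  span BC: point load 60 at a = 7.88: Pab(L + b)/(6LEI) = 258/EI
  relative rotation θ_0 = (203.9 + 1287)/EI = 1491/EI
A unit hogging moment at B produces rotation L₁/(3EI) + L₂/(3EI) = 6/EI.
Slope continuity at B: θ_0 = M_B·6/EI, so M_B = 1491/6 = 248.5 kN·m (hogging).
Span AB, ΣM about A with M_B applied at B: R_B^{AB}·7.5 = 217.5 + 248.5, so R_B^{AB} = 62.13 kN and R_A = 58 − 62.13 = -4.131 kN.
Span BC, ΣM about C: R_B^{BC}·10.5 = 1627 + 248.5, so R_B^{BC} = 178.6 kN and R_C = 270 − 178.6 = 91.36 kN.
R_B = 62.13 + 178.6 = 240.8 kN.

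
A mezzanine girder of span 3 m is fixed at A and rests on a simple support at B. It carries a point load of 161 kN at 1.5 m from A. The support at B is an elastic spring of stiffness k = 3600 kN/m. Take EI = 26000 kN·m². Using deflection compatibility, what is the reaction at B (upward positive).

R_B = 27.91 kN

Remove the prop at B; the released (primary) structure is a cantilever built in at A.
Primary-structure tip deflection at B by superposition:
  point load 161 at a = 1.5: Pa²(3L − a)/(6EI) = 452.8/EI
Flexibility coefficient — unit upward force at B: δ_{BB} = L³/(3EI) = 9/EI.
With EI = 26000 kN·m²: δ_0 = 0.017416 m and δ_{BB} = 0.000346 m/kN.
Compatibility — the spring shortens by R_B/k under the reaction it provides: δ_0 − R_B·δ_{BB} = R_B/k. With 1/k = 0.000278 m/kN, R_B = δ_0 / (δ_{BB} + 1/k) = 0.017416 / (0.000346 + 0.000278) = 27.91 kN.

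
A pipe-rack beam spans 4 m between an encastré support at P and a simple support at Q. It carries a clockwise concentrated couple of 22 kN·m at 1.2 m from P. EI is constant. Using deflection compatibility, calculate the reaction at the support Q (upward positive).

Release the roller at Q. Primary structure: cantilever fixed at P.
Deflection at Q on the released cantilever, summing each load's contribution:
  clockwise couple 22 at a = 1.2: M₀a(2L − a)/(2EI) = 89.76/EI
Flexibility coefficient — unit upward force at Q: δ_{QQ} = L³/(3EI) = 21.33/EI.
Compatibility at Q: δ_0 − R_Q·δ_{QQ} = 0, so R_Q = 89.76/21.33 = 4.207 kN.

R_Q = 4.207 kN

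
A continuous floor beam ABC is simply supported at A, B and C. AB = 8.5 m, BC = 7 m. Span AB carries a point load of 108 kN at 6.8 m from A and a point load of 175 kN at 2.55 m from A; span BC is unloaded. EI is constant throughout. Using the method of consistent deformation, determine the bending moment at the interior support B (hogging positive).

Release continuity at B by inserting a hinge; the redundant is the internal moment M_B. The primary structure is two simply-supported spans AB and BC.
End slopes at the hinge B, treating each span as simply supported:
  span AB: point load 108 at a = 6.8: Pab(L + a)/(6LEI) = 374.5/EI
  span AB: point load 175 at a = 2.55: Pab(L + a)/(6LEI) = 575.3/EI
  relative rotation θ_0 = (949.8 + 0)/EI = 949.8/EI
A unit hogging moment at B produces rotation L₁/(3EI) + L₂/(3EI) = 5.167/EI.
Compatibility: M_B·(L₁+L₂)/(3EI) = θ_0, giving M_B = 183.8 kN·m (hogging).

M_B = 183.8 kN·m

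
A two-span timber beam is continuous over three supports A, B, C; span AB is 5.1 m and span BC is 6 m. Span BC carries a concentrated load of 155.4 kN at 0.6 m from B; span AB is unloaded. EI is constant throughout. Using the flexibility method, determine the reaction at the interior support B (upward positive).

Release continuity at B by inserting a hinge; the redundant is the internal moment M_B. The primary structure is two simply-supported spans AB and BC.
Discontinuity in slope at B on the released structure — sum the simple-span end rotations:
  span BC: point load 155.4 at a = 0.6: Pab(L + b)/(6LEI) = 159.4/EI
  relative rotation θ_0 = (0 + 159.4)/EI = 159.4/EI
A unit hogging moment at B produces rotation L₁/(3EI) + L₂/(3EI) = 3.7/EI.
Slope continuity at B: θ_0 = M_B·3.7/EI, so M_B = 159.4/3.7 = 43.09 kN·m (hogging).
Span AB, ΣM about A with M_B applied at B: R_B^{AB}·5.1 = 0 + 43.09, so R_B^{AB} = 8.449 kN and R_A = 0 − 8.449 = -8.449 kN.
Span BC, ΣM about C: R_B^{BC}·6 = 839.2 + 43.09, so R_B^{BC} = 147 kN and R_C = 155.4 − 147 = 8.358 kN.
R_B = 8.449 + 147 = 155.5 kN.

R_B = 155.5 kN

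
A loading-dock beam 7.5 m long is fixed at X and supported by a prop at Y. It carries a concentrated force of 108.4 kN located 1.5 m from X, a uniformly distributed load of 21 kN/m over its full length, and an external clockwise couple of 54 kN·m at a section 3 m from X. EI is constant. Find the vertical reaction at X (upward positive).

R_X = 193.9 kN

Take the reaction at Y as the redundant and release it; the primary structure is a cantilever fixed at X.
Deflection at Y on the released cantilever, summing each load's contribution:
  point load 108.4 at a = 1.5: Pa²(3L − a)/(6EI) = 853.6/EI
  UDL 21: wL⁴/(8EI) = 8306/EI
  clockwise couple 54 at a = 3: M₀a(2L − a)/(2EI) = 972/EI
  δ_0 = 10131/EI
Tip deflection under a unit load at Y: L³/(3EI) = 140.6/EI.
The prop prevents deflection at Y: R_Y = δ_0/δ_{YY} = 10131/140.6 = 72.04 kN.
Vertical equilibrium: R_X = ΣP − R_Y = 265.9 − 72.04 = 193.9 kN.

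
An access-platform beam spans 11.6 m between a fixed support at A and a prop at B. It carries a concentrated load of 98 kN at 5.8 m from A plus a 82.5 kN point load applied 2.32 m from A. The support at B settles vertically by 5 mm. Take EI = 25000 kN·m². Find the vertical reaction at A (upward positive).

R_A = 145.5 kN

Remove the prop at B; the released (primary) structure is a cantilever built in at A.
Deflection at B on the released cantilever, summing each load's contribution:
  point load 98 at a = 5.8: Pa²(3L − a)/(6EI) = 15934/EI
  point load 82.5 at a = 2.32: Pa²(3L − a)/(6EI) = 2404/EI
  δ_0 = 18338/EI
Flexibility coefficient — unit upward force at B: δ_{BB} = L³/(3EI) = 520.3/EI.
With EI = 25000 kN·m²: δ_0 = 0.73352 m and δ_{BB} = 0.020812 m/kN.
Compatibility — the beam at B must follow the support down by 0.005 m: δ_0 − R_B·δ_{BB} = 0.005, so R_B = (0.73352 − 0.005)/0.020812 = 35 kN.
Vertical equilibrium: R_A = ΣP − R_B = 180.5 − 35 = 145.5 kN.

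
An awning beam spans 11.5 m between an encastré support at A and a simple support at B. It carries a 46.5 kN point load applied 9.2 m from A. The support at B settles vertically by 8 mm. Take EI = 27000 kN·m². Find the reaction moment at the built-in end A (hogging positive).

Release the roller at B. Primary structure: cantilever fixed at A.
Free-end deflection of the primary structure under the applied loading (downward +):
  point load 46.5 at a = 9.2: Pa²(3L − a)/(6EI) = 16596/EI
Tip deflection under a unit load at B: L³/(3EI) = 507/EI.
With EI = 27000 kN·m²: δ_0 = 0.61466 m and δ_{BB} = 0.018776 m/kN.
Compatibility — the beam at B must follow the support down by 0.008 m: δ_0 − R_B·δ_{BB} = 0.008, so R_B = (0.61466 − 0.008)/0.018776 = 32.31 kN.
Moment equilibrium about A: M_A = Σ(load moments about A) − R_B·L = 427.8 − 32.31×11.5 = 56.24 kN·m.

M_A = 56.24 kN·m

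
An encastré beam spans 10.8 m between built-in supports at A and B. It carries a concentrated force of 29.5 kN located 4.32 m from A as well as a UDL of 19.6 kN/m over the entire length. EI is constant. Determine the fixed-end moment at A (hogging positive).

Release both end moments; the primary structure is a simply-supported span AB with redundants M_A and M_B.
End rotations of the released simple span under the applied load (×1/EI):
  at A: point load 29.5 at a = 4.32: Pab(L + b)/(6LEI) = 220.2/EI
  at B: point load 29.5 at a = 4.32: Pab(L + a)/(6LEI) = 192.7/EI
  at A: UDL 19.6: wL³/(24EI) = 1029/EI
  at B: UDL 19.6: wL³/(24EI) = 1029/EI
  θ_A0 = 1249/EI,  θ_B0 = 1221/EI
Flexibility coefficients: a unit moment at one end gives L/(3EI) there and L/(6EI) at the far end, so f₁₁ = f₂₂ = 3.6/EI and f₁₂ = f₂₁ = 1.8/EI.
Compatibility — zero rotation at each built-in end:
  3.6 M_A + 1.8 M_B = 1249
  1.8 M_A + 3.6 M_B = 1221
Solving the pair gives M_A = 236.4 kN·m and M_B = 221.1 kN·m (hogging).

M_A = 236.4 kN·m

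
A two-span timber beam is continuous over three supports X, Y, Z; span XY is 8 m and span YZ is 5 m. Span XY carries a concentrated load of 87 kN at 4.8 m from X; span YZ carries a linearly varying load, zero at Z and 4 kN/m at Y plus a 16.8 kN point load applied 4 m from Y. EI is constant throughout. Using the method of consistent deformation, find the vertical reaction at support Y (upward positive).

Insert a hinge at Y; M_Y is the redundant, and each span becomes simply supported.
End slopes at the hinge Y, treating each span as simply supported:
  span XY: point load 87 at a = 4.8: Pab(L + a)/(6LEI) = 356.4/EI
  span YZ: triangular load, peak 4: w₀L³/(45EI) = 11.11/EI
  span YZ: point load 16.8 at a = 4: Pab(L + b)/(6LEI) = 13.44/EI
  relative rotation θ_0 = (356.4 + 24.55)/EI = 380.9/EI
A unit hogging moment at Y produces rotation L₁/(3EI) + L₂/(3EI) = 4.333/EI.
Compatibility: M_Y·(L₁+L₂)/(3EI) = θ_0, giving M_Y = 87.9 kN·m (hogging).
Span XY, ΣM about X with M_Y applied at Y: R_Y^{XY}·8 = 417.6 + 87.9, so R_Y^{XY} = 63.19 kN and R_X = 87 − 63.19 = 23.81 kN.
Span YZ, ΣM about Z: R_Y^{YZ}·5 = 50.13 + 87.9, so R_Y^{YZ} = 27.61 kN and R_Z = 26.8 − 27.61 = -0.8068 kN.
R_Y = 63.19 + 27.61 = 90.79 kN.

R_Y = 90.79 kN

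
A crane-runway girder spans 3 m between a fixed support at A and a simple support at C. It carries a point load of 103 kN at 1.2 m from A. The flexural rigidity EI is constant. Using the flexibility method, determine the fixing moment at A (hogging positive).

Release the roller at C. Primary structure: cantilever fixed at A.
Primary-structure tip deflection at C by superposition:
  point load 103 at a = 1.2: Pa²(3L − a)/(6EI) = 192.8/EI
Tip deflection under a unit load at C: L³/(3EI) = 9/EI.
Compatibility at C: δ_0 − R_C·δ_{CC} = 0, so R_C = 192.8/9 = 21.42 kN.
Moment equilibrium about A: M_A = Σ(load moments about A) − R_C·L = 123.6 − 21.42×3 = 59.33 kN·m.

M_A = 59.33 kN·m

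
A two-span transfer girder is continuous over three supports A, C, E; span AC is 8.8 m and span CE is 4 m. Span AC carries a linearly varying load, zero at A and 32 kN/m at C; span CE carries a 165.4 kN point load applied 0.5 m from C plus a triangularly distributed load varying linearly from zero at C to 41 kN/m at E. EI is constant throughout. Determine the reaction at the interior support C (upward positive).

Release continuity at C by inserting a hinge; the redundant is the internal moment M_C. The primary structure is two simply-supported spans AC and CE.
Rotations at C on the released spans (each span's end-slope, ×1/EI):
  span AC: triangular load, peak 32: w₀L³/(45EI) = 484.6/EI
  span CE: point load 165.4 at a = 0.5: Pab(L + b)/(6LEI) = 90.45/EI
  span CE: triangular load, peak 41: 7w₀L³/(360EI) = 51.02/EI
  relative rotation θ_0 = (484.6 + 141.5)/EI = 626.1/EI
A unit hogging moment at C produces rotation L₁/(3EI) + L₂/(3EI) = 4.267/EI.
Compatibility: M_C·(L₁+L₂)/(3EI) = θ_0, giving M_C = 146.7 kN·m (hogging).
Span AC, ΣM about A with M_C applied at C: R_C^{AC}·8.8 = 826 + 146.7, so R_C^{AC} = 110.5 kN and R_A = 140.8 − 110.5 = 30.26 kN.
Span CE, ΣM about E: R_C^{CE}·4 = 688.2 + 146.7, so R_C^{CE} = 208.7 kN and R_E = 247.4 − 208.7 = 38.66 kN.
R_C = 110.5 + 208.7 = 319.3 kN.

R_C = 319.3 kN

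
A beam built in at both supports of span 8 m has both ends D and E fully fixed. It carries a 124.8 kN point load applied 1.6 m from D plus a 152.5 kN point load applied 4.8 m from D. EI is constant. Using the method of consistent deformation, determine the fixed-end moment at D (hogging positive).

M_D = 244.9 kN·m

Take the two fixed-end moments M_D, M_E as redundants; the released structure is the simple span DE.
On the primary (simply-supported) span, the end slopes from the loading are:
  at D: point load 124.8 at a = 1.6: Pab(L + b)/(6LEI) = 383.4/EI
  at E: point load 124.8 at a = 1.6: Pab(L + a)/(6LEI) = 255.6/EI
  at D: point load 152.5 at a = 4.8: Pab(L + b)/(6LEI) = 546.6/EI
  at E: point load 152.5 at a = 4.8: Pab(L + a)/(6LEI) = 624.6/EI
  θ_D0 = 929.9/EI,  θ_E0 = 880.2/EI
Flexibility coefficients: a unit moment at one end gives L/(3EI) there and L/(6EI) at the far end, so f₁₁ = f₂₂ = 2.667/EI and f₁₂ = f₂₁ = 1.333/EI.
Compatibility — zero rotation at each built-in end:
  2.667 M_D + 1.333 M_E = 929.9
  1.333 M_D + 2.667 M_E = 880.2
Solving the pair gives M_D = 244.9 kN·m and M_E = 207.6 kN·m (hogging).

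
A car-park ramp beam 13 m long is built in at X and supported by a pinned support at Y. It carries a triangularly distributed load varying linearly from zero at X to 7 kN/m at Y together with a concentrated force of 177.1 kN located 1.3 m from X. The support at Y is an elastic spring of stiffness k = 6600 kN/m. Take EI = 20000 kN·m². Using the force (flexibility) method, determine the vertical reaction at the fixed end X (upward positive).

R_X = 195.1 kN

Remove the prop at Y; the released (primary) structure is a cantilever built in at X.
Primary-structure tip deflection at Y by superposition:
  triangular load, peak 7 at the free end: 11w₀L⁴/(120EI) = 18327/EI
  point load 177.1 at a = 1.3: Pa²(3L − a)/(6EI) = 1881/EI
  δ_0 = 20207/EI
Flexibility coefficient — unit upward force at Y: δ_{YY} = L³/(3EI) = 732.3/EI.
With EI = 20000 kN·m²: δ_0 = 1.0104 m and δ_{YY} = 0.036617 m/kN.
Compatibility — the spring shortens by R_Y/k under the reaction it provides: δ_0 − R_Y·δ_{YY} = R_Y/k. With 1/k = 0.000152 m/kN, R_Y = δ_0 / (δ_{YY} + 1/k) = 1.0104 / (0.036617 + 0.000152) = 27.48 kN.
Vertical equilibrium: R_X = ΣP − R_Y = 222.6 − 27.48 = 195.1 kN.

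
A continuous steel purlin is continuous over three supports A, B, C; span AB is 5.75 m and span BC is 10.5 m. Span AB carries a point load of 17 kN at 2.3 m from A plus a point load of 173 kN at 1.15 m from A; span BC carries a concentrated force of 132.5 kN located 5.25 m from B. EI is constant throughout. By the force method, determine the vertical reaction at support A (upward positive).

R_A = 112.4 kN

Take M_B as the redundant. Released structure: two simple spans AB and BC with a hinge at B.
Rotations at B on the released spans (each span's end-slope, ×1/EI):
  span AB: point load 17 at a = 2.3: Pab(L + a)/(6LEI) = 31.48/EI
  span AB: point load 173 at a = 1.15: Pab(L + a)/(6LEI) = 183/EI
  span BC: point load 132.5 at a = 5.25: Pab(L + b)/(6LEI) = 913/EI
  relative rotation θ_0 = (214.5 + 913)/EI = 1128/EI
A unit hogging moment at B produces rotation L₁/(3EI) + L₂/(3EI) = 5.417/EI.
Slope continuity at B: θ_0 = M_B·5.417/EI, so M_B = 1128/5.417 = 208.2 kN·m (hogging).
Span AB, ΣM about A with M_B applied at B: R_B^{AB}·5.75 = 238.1 + 208.2, so R_B^{AB} = 77.6 kN and R_A = 190 − 77.6 = 112.4 kN.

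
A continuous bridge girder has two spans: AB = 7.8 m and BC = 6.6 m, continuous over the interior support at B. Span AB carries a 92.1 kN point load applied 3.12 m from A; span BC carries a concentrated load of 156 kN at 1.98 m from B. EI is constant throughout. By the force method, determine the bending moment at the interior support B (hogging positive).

Take M_B as the redundant. Released structure: two simple spans AB and BC with a hinge at B.
Rotations at B on the released spans (each span's end-slope, ×1/EI):
  span AB: point load 92.1 at a = 3.12: Pab(L + a)/(6LEI) = 313.8/EI
  span BC: point load 156 at a = 1.98: Pab(L + b)/(6LEI) = 404.3/EI
  relative rotation θ_0 = (313.8 + 404.3)/EI = 718.1/EI
A unit hogging moment at B produces rotation L₁/(3EI) + L₂/(3EI) = 4.8/EI.
Compatibility: M_B·(L₁+L₂)/(3EI) = θ_0, giving M_B = 149.6 kN·m (hogging).

M_B = 149.6 kN·m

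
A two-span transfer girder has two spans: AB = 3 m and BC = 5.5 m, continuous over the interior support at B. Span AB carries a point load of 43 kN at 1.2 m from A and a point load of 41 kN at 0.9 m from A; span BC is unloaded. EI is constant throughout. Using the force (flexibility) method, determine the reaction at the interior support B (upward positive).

Release continuity at B by inserting a hinge; the redundant is the internal moment M_B. The primary structure is two simply-supported spans AB and BC.
Discontinuity in slope at B on the released structure — sum the simple-span end rotations:
  span AB: point load 43 at a = 1.2: Pab(L + a)/(6LEI) = 21.67/EI
  span AB: point load 41 at a = 0.9: Pab(L + a)/(6LEI) = 16.79/EI
  relative rotation θ_0 = (38.46 + 0)/EI = 38.46/EI
A unit hogging moment at B produces rotation L₁/(3EI) + L₂/(3EI) = 2.833/EI.
Slope continuity at B: θ_0 = M_B·2.833/EI, so M_B = 38.46/2.833 = 13.57 kN·m (hogging).
Span AB, ΣM about A with M_B applied at B: R_B^{AB}·3 = 88.5 + 13.57, so R_B^{AB} = 34.02 kN and R_A = 84 − 34.02 = 49.98 kN.
Span BC, ΣM about C: R_B^{BC}·5.5 = 0 + 13.57, so R_B^{BC} = 2.468 kN and R_C = 0 − 2.468 = -2.468 kN.
R_B = 34.02 + 2.468 = 36.49 kN.

R_B = 36.49 kN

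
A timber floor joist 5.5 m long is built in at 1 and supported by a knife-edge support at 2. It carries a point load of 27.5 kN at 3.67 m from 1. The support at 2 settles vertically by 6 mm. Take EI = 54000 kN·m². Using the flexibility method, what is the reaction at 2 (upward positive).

R_2 = 8.439 kN

Take the reaction at 2 as the redundant and release it; the primary structure is a cantilever fixed at 1.
Primary-structure tip deflection at 2 by superposition:
  point load 27.5 at a = 3.67: Pa²(3L − a)/(6EI) = 792/EI
Flexibility coefficient — unit upward force at 2: δ_{22} = L³/(3EI) = 55.46/EI.
With EI = 54000 kN·m²: δ_0 = 0.014667 m and δ_{22} = 0.001027 m/kN.
Compatibility — the beam at 2 must follow the support down by 0.006 m: δ_0 − R_2·δ_{22} = 0.006, so R_2 = (0.014667 − 0.006)/0.001027 = 8.439 kN.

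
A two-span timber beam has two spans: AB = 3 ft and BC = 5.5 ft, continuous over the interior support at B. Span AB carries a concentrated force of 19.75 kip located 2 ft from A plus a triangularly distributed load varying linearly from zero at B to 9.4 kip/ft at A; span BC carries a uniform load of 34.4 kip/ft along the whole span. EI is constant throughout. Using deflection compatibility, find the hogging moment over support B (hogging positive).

Insert a hinge at B; M_B is the redundant, and each span becomes simply supported.
Rotations at B on the released spans (each span's end-slope, ×1/EI):
  span AB: point load 19.75 at a = 2: Pab(L + a)/(6LEI) = 10.97/EI
  span AB: triangular load, peak 9.4: 7w₀L³/(360EI) = 4.935/EI
  span BC: UDL 34.4: wL³/(24EI) = 238.5/EI
  relative rotation θ_0 = (15.91 + 238.5)/EI = 254.4/EI
A unit hogging moment at B produces rotation L₁/(3EI) + L₂/(3EI) = 2.833/EI.
Slope continuity at B: θ_0 = M_B·2.833/EI, so M_B = 254.4/2.833 = 89.78 kip·ft (hogging).

M_B = 89.78 kip·ft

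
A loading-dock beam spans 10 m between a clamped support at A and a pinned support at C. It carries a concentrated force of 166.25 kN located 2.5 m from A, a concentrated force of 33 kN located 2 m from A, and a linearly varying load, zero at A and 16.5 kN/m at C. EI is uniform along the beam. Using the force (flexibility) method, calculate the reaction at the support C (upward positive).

R_C = 61.51 kN

Take the reaction at C as the redundant and release it; the primary structure is a cantilever fixed at A.
Primary-structure tip deflection at C by superposition:
  point load 166.25 at a = 2.5: Pa²(3L − a)/(6EI) = 4762/EI
  point load 33 at a = 2: Pa²(3L − a)/(6EI) = 616/EI
  triangular load, peak 16.5 at the free end: 11w₀L⁴/(120EI) = 15125/EI
  δ_0 = 20503/EI
Flexibility coefficient — unit upward force at C: δ_{CC} = L³/(3EI) = 333.3/EI.
The prop prevents deflection at C: R_C = δ_0/δ_{CC} = 20503/333.3 = 61.51 kN.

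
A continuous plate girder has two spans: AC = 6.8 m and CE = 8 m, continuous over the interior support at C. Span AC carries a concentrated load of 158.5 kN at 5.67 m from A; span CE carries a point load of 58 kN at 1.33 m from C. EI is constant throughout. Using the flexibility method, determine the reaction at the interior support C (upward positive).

R_C = 206.3 kN

Insert a hinge at C; M_C is the redundant, and each span becomes simply supported.
Rotations at C on the released spans (each span's end-slope, ×1/EI):
  span AC: point load 158.5 at a = 5.67: Pab(L + a)/(6LEI) = 310.4/EI
  span CE: point load 58 at a = 1.33: Pab(L + b)/(6LEI) = 157.3/EI
  relative rotation θ_0 = (310.4 + 157.3)/EI = 467.6/EI
A unit hogging moment at C produces rotation L₁/(3EI) + L₂/(3EI) = 4.933/EI.
Slope continuity at C: θ_0 = M_C·4.933/EI, so M_C = 467.6/4.933 = 94.79 kN·m (hogging).
Span AC, ΣM about A with M_C applied at C: R_C^{AC}·6.8 = 898.7 + 94.79, so R_C^{AC} = 146.1 kN and R_A = 158.5 − 146.1 = 12.4 kN.
Span CE, ΣM about E: R_C^{CE}·8 = 386.9 + 94.79, so R_C^{CE} = 60.21 kN and R_E = 58 − 60.21 = -2.206 kN.
R_C = 146.1 + 60.21 = 206.3 kN.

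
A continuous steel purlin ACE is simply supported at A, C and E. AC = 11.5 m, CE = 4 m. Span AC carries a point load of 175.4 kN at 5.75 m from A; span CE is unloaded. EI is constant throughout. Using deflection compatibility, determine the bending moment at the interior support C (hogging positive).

M_C = 280.6 kN·m

Take M_C as the redundant. Released structure: two simple spans AC and CE with a hinge at C.
End slopes at the hinge C, treating each span as simply supported:
  span AC: point load 175.4 at a = 5.75: Pab(L + a)/(6LEI) = 1450/EI
  relative rotation θ_0 = (1450 + 0)/EI = 1450/EI
A unit hogging moment at C produces rotation L₁/(3EI) + L₂/(3EI) = 5.167/EI.
Slope continuity at C: θ_0 = M_C·5.167/EI, so M_C = 1450/5.167 = 280.6 kN·m (hogging).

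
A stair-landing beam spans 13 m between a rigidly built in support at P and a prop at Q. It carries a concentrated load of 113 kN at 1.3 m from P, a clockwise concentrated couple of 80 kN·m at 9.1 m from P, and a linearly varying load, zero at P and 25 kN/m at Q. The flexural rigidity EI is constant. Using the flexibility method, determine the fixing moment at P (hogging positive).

Release the roller at Q. Primary structure: cantilever fixed at P.
Deflection at Q on the released cantilever, summing each load's contribution:
  point load 113 at a = 1.3: Pa²(3L − a)/(6EI) = 1200/EI
  clockwise couple 80 at a = 9.1: M₀a(2L − a)/(2EI) = 6152/EI
  triangular load, peak 25 at the free end: 11w₀L⁴/(120EI) = 65452/EI
  δ_0 = 72804/EI
Flexibility coefficient — unit upward force at Q: δ_{QQ} = L³/(3EI) = 732.3/EI.
The prop prevents deflection at Q: R_Q = δ_0/δ_{QQ} = 72804/732.3 = 99.41 kN.
Moment equilibrium about P: M_P = Σ(load moments about P) − R_Q·L = 1635 − 99.41×13 = 342.9 kN·m.

M_P = 342.9 kN·m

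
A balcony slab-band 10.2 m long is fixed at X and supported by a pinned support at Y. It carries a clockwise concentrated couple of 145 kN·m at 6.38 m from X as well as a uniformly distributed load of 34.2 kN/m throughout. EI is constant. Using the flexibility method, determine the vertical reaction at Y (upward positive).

Choose R_Y as the redundant. The primary structure is the cantilever fixed at X.
Downward deflection at the released point Y due to the loads:
  clockwise couple 145 at a = 6.38: M₀a(2L − a)/(2EI) = 6485/EI
  UDL 34.2: wL⁴/(8EI) = 46274/EI
  δ_0 = 52759/EI
Tip deflection under a unit load at Y: L³/(3EI) = 353.7/EI.
Compatibility at Y: δ_0 − R_Y·δ_{YY} = 0, so R_Y = 52759/353.7 = 149.1 kN.

R_Y = 149.1 kN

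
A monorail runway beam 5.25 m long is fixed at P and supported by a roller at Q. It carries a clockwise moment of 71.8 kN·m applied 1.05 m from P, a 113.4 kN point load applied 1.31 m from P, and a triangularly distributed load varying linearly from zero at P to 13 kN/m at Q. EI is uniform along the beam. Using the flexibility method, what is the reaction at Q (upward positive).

R_Q = 35.86 kN

Choose R_Q as the redundant. The primary structure is the cantilever fixed at P.
Free-end deflection of the primary structure under the applied loading (downward +):
  clockwise couple 71.8 at a = 1.05: M₀a(2L − a)/(2EI) = 356.2/EI
  point load 113.4 at a = 1.31: Pa²(3L − a)/(6EI) = 468.4/EI
  triangular load, peak 13 at the free end: 11w₀L⁴/(120EI) = 905.3/EI
  δ_0 = 1730/EI
Tip deflection under a unit load at Q: L³/(3EI) = 48.23/EI.
The prop prevents deflection at Q: R_Q = δ_0/δ_{QQ} = 1730/48.23 = 35.86 kN.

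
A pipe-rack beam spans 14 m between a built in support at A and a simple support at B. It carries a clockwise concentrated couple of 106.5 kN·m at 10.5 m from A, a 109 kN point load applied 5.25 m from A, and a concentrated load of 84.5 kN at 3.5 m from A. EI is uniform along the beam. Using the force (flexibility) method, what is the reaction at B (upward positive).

R_B = 38.08 kN

Remove the prop at B; the released (primary) structure is a cantilever built in at A.
Primary-structure tip deflection at B by superposition:
  clockwise couple 106.5 at a = 10.5: M₀a(2L − a)/(2EI) = 9785/EI
  point load 109 at a = 5.25: Pa²(3L − a)/(6EI) = 18401/EI
  point load 84.5 at a = 3.5: Pa²(3L − a)/(6EI) = 6642/EI
  δ_0 = 34828/EI
Tip deflection under a unit load at B: L³/(3EI) = 914.7/EI.
The prop prevents deflection at B: R_B = δ_0/δ_{BB} = 34828/914.7 = 38.08 kN.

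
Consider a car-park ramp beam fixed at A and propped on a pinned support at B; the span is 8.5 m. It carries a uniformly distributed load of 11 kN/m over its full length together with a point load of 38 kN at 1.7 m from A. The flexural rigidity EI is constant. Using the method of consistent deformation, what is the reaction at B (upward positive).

R_B = 37.19 kN

Release the roller at B. Primary structure: cantilever fixed at A.
Free-end deflection of the primary structure under the applied loading (downward +):
  UDL 11: wL⁴/(8EI) = 7178/EI
  point load 38 at a = 1.7: Pa²(3L − a)/(6EI) = 435.6/EI
  δ_0 = 7613/EI
Flexibility coefficient — unit upward force at B: δ_{BB} = L³/(3EI) = 204.7/EI.
The prop prevents deflection at B: R_B = δ_0/δ_{BB} = 7613/204.7 = 37.19 kN.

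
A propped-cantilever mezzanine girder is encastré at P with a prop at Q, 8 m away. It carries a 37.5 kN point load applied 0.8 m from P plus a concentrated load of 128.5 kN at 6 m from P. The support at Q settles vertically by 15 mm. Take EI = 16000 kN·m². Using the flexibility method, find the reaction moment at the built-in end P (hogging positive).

M_P = 157.4 kN·m

Release the roller at Q. Primary structure: cantilever fixed at P.
Downward deflection at the released point Q due to the loads:
  point load 37.5 at a = 0.8: Pa²(3L − a)/(6EI) = 92.8/EI
  point load 128.5 at a = 6: Pa²(3L − a)/(6EI) = 13878/EI
  δ_0 = 13971/EI
Flexibility coefficient — unit upward force at Q: δ_{QQ} = L³/(3EI) = 170.7/EI.
With EI = 16000 kN·m²: δ_0 = 0.87317 m and δ_{QQ} = 0.010667 m/kN.
Compatibility — the beam at Q must follow the support down by 0.015 m: δ_0 − R_Q·δ_{QQ} = 0.015, so R_Q = (0.87317 − 0.015)/0.010667 = 80.45 kN.
Moment equilibrium about P: M_P = Σ(load moments about P) − R_Q·L = 801 − 80.45×8 = 157.4 kN·m.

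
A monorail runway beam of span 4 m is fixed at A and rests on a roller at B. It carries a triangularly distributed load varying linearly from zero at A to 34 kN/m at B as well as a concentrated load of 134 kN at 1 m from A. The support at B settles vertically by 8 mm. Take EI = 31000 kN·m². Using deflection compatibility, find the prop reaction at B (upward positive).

R_B = 37.29 kN

Release the roller at B. Primary structure: cantilever fixed at A.
Deflection at B on the released cantilever, summing each load's contribution:
  triangular load, peak 34 at the free end: 11w₀L⁴/(120EI) = 797.9/EI
  point load 134 at a = 1: Pa²(3L − a)/(6EI) = 245.7/EI
  δ_0 = 1044/EI
Tip deflection under a unit load at B: L³/(3EI) = 21.33/EI.
With EI = 31000 kN·m²: δ_0 = 0.033662 m and δ_{BB} = 0.000688 m/kN.
Compatibility — the beam at B must follow the support down by 0.008 m: δ_0 − R_B·δ_{BB} = 0.008, so R_B = (0.033662 − 0.008)/0.000688 = 37.29 kN.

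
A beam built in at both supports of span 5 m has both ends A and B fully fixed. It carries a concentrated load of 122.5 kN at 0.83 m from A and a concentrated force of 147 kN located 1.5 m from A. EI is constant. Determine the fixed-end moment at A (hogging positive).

M_A = 178.8 kN·m

Take the two fixed-end moments M_A, M_B as redundants; the released structure is the simple span AB.
End rotations of the released simple span under the applied load (×1/EI):
  at A: point load 122.5 at a = 0.83: Pab(L + b)/(6LEI) = 129.6/EI
  at B: point load 122.5 at a = 0.83: Pab(L + a)/(6LEI) = 82.39/EI
  at A: point load 147 at a = 1.5: Pab(L + b)/(6LEI) = 218.7/EI
  at B: point load 147 at a = 1.5: Pab(L + a)/(6LEI) = 167.2/EI
  θ_A0 = 348.3/EI,  θ_B0 = 249.6/EI
Flexibility coefficients: a unit moment at one end gives L/(3EI) there and L/(6EI) at the far end, so f₁₁ = f₂₂ = 1.667/EI and f₁₂ = f₂₁ = 0.8333/EI.
Compatibility — zero rotation at each built-in end:
  1.667 M_A + 0.8333 M_B = 348.3
  0.8333 M_A + 1.667 M_B = 249.6
Solving the pair gives M_A = 178.8 kN·m and M_B = 60.38 kN·m (hogging).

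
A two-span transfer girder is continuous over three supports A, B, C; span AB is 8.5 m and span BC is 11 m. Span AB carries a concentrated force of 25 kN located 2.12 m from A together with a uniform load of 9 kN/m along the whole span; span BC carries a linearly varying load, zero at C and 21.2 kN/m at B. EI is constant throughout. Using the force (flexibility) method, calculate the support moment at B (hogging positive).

Take M_B as the redundant. Released structure: two simple spans AB and BC with a hinge at B.
Discontinuity in slope at B on the released structure — sum the simple-span end rotations:
  span AB: point load 25 at a = 2.12: Pab(L + a)/(6LEI) = 70.41/EI
  span AB: UDL 9: wL³/(24EI) = 230.3/EI
  span BC: triangular load, peak 21.2: w₀L³/(45EI) = 627/EI
  relative rotation θ_0 = (300.7 + 627)/EI = 927.8/EI
A unit hogging moment at B produces rotation L₁/(3EI) + L₂/(3EI) = 6.5/EI.
Compatibility: M_B·(L₁+L₂)/(3EI) = θ_0, giving M_B = 142.7 kN·m (hogging).

M_B = 142.7 kN·m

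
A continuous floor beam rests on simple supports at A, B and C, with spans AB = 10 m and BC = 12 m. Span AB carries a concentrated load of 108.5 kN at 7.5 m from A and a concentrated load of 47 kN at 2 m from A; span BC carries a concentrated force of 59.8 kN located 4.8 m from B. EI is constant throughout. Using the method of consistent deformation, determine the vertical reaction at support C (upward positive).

R_C = 9.205 kN

Take M_B as the redundant. Released structure: two simple spans AB and BC with a hinge at B.
Discontinuity in slope at B on the released structure — sum the simple-span end rotations:
  span AB: point load 108.5 at a = 7.5: Pab(L + a)/(6LEI) = 593.4/EI
  span AB: point load 47 at a = 2: Pab(L + a)/(6LEI) = 150.4/EI
  span BC: point load 59.8 at a = 4.8: Pab(L + b)/(6LEI) = 551.1/EI
  relative rotation θ_0 = (743.8 + 551.1)/EI = 1295/EI
A unit hogging moment at B produces rotation L₁/(3EI) + L₂/(3EI) = 7.333/EI.
Slope continuity at B: θ_0 = M_B·7.333/EI, so M_B = 1295/7.333 = 176.6 kN·m (hogging).
Span BC, ΣM about C: R_B^{BC}·12 = 430.6 + 176.6, so R_B^{BC} = 50.59 kN and R_C = 59.8 − 50.59 = 9.205 kN.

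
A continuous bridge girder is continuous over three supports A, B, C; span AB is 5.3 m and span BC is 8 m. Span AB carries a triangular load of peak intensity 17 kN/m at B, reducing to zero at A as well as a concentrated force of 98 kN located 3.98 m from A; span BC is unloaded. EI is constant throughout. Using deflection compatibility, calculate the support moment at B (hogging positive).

M_B = 46.58 kN·m

Insert a hinge at B; M_B is the redundant, and each span becomes simply supported.
End slopes at the hinge B, treating each span as simply supported:
  span AB: triangular load, peak 17: w₀L³/(45EI) = 56.24/EI
  span AB: point load 98 at a = 3.98: Pab(L + a)/(6LEI) = 150.2/EI
  relative rotation θ_0 = (206.5 + 0)/EI = 206.5/EI
A unit hogging moment at B produces rotation L₁/(3EI) + L₂/(3EI) = 4.433/EI.
Compatibility: M_B·(L₁+L₂)/(3EI) = θ_0, giving M_B = 46.58 kN·m (hogging).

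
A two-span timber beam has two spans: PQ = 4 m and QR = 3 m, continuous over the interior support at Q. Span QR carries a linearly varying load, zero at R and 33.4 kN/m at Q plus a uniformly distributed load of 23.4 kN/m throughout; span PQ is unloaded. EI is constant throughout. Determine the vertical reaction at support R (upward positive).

R_R = 45.18 kN

Take M_Q as the redundant. Released structure: two simple spans PQ and QR with a hinge at Q.
End slopes at the hinge Q, treating each span as simply supported:
  span QR: triangular load, peak 33.4: w₀L³/(45EI) = 20.04/EI
  span QR: UDL 23.4: wL³/(24EI) = 26.32/EI
  relative rotation θ_0 = (0 + 46.37)/EI = 46.37/EI
A unit hogging moment at Q produces rotation L₁/(3EI) + L₂/(3EI) = 2.333/EI.
Slope continuity at Q: θ_0 = M_Q·2.333/EI, so M_Q = 46.37/2.333 = 19.87 kN·m (hogging).
Span QR, ΣM about R: R_Q^{QR}·3 = 205.5 + 19.87, so R_Q^{QR} = 75.12 kN and R_R = 120.3 − 75.12 = 45.18 kN.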